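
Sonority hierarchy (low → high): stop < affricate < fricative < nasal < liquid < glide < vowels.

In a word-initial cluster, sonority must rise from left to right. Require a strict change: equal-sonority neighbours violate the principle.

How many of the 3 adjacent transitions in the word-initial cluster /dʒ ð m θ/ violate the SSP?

1

/dʒ/ — affricate, sonority 2.
/ð/ — fricative, sonority 3.
/m/ — nasal, sonority 4.
/θ/ — fricative, sonority 3.
/dʒ/→/ð/: 2→3 (rises) — ok.
/ð/→/m/: 3→4 (rises) — ok.
/m/→/θ/: 4→3 (does not rise) — violation.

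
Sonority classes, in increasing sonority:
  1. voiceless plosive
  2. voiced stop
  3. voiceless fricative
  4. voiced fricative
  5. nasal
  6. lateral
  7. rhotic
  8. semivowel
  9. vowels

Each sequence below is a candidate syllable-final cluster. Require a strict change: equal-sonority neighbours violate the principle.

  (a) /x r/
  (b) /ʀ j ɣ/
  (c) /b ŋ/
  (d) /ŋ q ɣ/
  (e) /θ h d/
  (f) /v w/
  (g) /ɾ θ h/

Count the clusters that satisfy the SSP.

0

(a) /x r/: profile 3-7 — violates.
(b) /ʀ j ɣ/: profile 7-8-4 — violates.
(c) /b ŋ/: profile 2-5 — violates.
(d) /ŋ q ɣ/: profile 5-1-4 — violates.
(e) /θ h d/: profile 3-3-2 — violates.
(f) /v w/: profile 4-8 — violates.
(g) /ɾ θ h/: profile 7-3-3 — violates.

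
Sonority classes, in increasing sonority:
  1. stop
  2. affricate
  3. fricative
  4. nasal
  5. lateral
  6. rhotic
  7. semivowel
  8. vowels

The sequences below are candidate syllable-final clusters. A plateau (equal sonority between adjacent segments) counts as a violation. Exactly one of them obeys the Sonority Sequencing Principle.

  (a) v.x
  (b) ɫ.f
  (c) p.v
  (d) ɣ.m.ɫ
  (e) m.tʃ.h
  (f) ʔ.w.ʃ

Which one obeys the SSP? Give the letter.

b

(a) sonority 3-3: ill-formed.
(b) sonority 5-3: well-formed.
(c) sonority 1-3: ill-formed.
(d) sonority 3-4-5: ill-formed.
(e) sonority 4-2-3: ill-formed.
(f) sonority 1-7-3: ill-formed.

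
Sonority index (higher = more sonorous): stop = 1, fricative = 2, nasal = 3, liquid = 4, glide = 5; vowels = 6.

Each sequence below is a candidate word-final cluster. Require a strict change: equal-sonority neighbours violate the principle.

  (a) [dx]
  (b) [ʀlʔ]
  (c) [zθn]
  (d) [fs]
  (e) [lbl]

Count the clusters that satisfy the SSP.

(a) 1-2 → violates
(b) 4-4-1 → violates
(c) 2-2-3 → violates
(d) 2-2 → violates
(e) 4-1-4 → violates

0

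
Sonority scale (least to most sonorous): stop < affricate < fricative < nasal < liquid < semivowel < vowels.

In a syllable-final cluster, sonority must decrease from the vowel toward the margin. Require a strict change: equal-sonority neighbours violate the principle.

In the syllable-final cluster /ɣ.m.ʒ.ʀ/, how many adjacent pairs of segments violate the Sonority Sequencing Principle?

/ɣ/ is a fricative (sonority 3).
/m/ is a nasal (sonority 4).
/ʒ/ is a fricative (sonority 3).
/ʀ/ is a liquid (sonority 5).
/ɣ/→/m/: 3→4 (does not fall) — violation.
/m/→/ʒ/: 4→3 (falls) — ok.
/ʒ/→/ʀ/: 3→5 (does not fall) — violation.

2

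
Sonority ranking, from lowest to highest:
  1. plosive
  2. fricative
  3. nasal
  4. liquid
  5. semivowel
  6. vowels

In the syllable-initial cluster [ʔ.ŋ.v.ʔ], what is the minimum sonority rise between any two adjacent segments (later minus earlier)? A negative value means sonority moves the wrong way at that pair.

-1

/ʔ/ — plosive, sonority 1.
/ŋ/ — nasal, sonority 3.
/v/ — fricative, sonority 2.
/ʔ/ — plosive, sonority 1.
/ʔ/→/ŋ/: change +2.
/ŋ/→/v/: change -1.
/v/→/ʔ/: change -1.
Minimum = -1.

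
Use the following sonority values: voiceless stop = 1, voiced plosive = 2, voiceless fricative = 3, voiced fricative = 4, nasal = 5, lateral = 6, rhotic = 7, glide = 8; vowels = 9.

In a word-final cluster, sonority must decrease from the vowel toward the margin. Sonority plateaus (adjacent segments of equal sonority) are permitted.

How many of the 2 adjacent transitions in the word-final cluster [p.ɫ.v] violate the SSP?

/p/: voiceless stop = 1.
/ɫ/: lateral = 6.
/v/: voiced fricative = 4.
/p/→/ɫ/: 1→6 (does not fall) — violation.
/ɫ/→/v/: 6→4 (falls) — ok.

1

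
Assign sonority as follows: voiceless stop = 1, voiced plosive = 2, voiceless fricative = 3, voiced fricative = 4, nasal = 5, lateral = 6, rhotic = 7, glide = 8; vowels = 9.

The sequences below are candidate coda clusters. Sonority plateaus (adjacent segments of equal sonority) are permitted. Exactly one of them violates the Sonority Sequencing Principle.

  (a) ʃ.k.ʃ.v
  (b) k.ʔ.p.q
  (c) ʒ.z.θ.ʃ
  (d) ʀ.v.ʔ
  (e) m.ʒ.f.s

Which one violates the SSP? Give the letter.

a

(a) 3-1-3-4 → violates
(b) 1-1-1-1 → obeys
(c) 4-4-3-3 → obeys
(d) 7-4-1 → obeys
(e) 5-4-3-3 → obeys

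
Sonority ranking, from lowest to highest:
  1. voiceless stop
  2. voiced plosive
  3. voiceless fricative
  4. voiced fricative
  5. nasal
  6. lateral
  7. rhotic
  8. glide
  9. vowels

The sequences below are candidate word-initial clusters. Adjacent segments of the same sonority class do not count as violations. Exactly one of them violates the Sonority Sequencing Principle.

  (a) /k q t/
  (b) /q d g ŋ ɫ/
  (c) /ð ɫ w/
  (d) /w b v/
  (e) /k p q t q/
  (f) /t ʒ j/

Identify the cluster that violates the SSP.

d

(a) 1-1-1 → obeys
(b) 1-2-2-5-6 → obeys
(c) 4-6-8 → obeys
(d) 8-2-4 → violates
(e) 1-1-1-1-1 → obeys
(f) 1-4-8 → obeys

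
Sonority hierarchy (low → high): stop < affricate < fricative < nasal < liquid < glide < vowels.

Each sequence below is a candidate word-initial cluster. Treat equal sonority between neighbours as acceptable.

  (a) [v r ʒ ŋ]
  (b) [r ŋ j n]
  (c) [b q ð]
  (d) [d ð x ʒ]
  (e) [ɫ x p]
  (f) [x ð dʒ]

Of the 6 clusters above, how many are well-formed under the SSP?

2

(a) [v r ʒ ŋ]: profile 3-5-3-4 — violates.
(b) [r ŋ j n]: profile 5-4-6-4 — violates.
(c) [b q ð]: profile 1-1-3 — obeys.
(d) [d ð x ʒ]: profile 1-3-3-3 — obeys.
(e) [ɫ x p]: profile 5-3-1 — violates.
(f) [x ð dʒ]: profile 3-3-2 — violates.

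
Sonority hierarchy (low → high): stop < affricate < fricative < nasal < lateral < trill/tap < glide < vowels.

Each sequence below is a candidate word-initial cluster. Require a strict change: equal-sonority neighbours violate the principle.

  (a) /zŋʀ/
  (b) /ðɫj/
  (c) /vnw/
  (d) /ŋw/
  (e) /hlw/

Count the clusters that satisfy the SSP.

(a) 3-4-6 → obeys
(b) 3-5-7 → obeys
(c) 3-4-7 → obeys
(d) 4-7 → obeys
(e) 3-5-7 → obeys

5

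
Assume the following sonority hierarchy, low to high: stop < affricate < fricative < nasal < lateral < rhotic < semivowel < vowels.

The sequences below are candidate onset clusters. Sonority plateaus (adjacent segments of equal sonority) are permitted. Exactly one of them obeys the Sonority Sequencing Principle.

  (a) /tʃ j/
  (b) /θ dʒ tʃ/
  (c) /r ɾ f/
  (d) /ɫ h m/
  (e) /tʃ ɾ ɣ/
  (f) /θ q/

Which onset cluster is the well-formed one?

a

(a) 2-7 → obeys
(b) 3-2-2 → violates
(c) 6-6-3 → violates
(d) 5-3-4 → violates
(e) 2-6-3 → violates
(f) 3-1 → violates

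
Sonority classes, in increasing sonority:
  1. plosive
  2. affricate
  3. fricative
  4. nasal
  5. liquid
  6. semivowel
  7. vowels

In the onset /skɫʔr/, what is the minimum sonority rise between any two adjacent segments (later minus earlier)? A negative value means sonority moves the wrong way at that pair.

/s/: fricative = 3.
/k/: plosive = 1.
/ɫ/: liquid = 5.
/ʔ/: plosive = 1.
/r/: liquid = 5.
/s/→/k/: change -2.
/k/→/ɫ/: change +4.
/ɫ/→/ʔ/: change -4.
/ʔ/→/r/: change +4.
Minimum = -4.

-4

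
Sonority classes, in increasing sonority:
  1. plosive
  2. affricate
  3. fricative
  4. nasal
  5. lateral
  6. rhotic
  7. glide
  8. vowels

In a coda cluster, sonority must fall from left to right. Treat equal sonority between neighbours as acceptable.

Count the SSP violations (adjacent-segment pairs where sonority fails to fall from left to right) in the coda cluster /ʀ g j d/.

/ʀ/ is a rhotic (sonority 6).
/g/ is a plosive (sonority 1).
/j/ is a glide (sonority 7).
/d/ is a plosive (sonority 1).
/ʀ/→/g/: 6→1 (falls) — ok.
/g/→/j/: 1→7 (does not fall) — violation.
/j/→/d/: 7→1 (falls) — ok.

1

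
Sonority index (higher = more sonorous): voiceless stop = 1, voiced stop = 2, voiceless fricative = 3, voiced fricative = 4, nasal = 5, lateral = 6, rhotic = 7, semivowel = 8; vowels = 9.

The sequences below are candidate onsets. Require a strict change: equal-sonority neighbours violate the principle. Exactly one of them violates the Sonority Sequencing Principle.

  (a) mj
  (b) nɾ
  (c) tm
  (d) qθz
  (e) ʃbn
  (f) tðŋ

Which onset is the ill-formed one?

e

(a) sonority 5-8: well-formed.
(b) sonority 5-7: well-formed.
(c) sonority 1-5: well-formed.
(d) sonority 1-3-4: well-formed.
(e) sonority 3-2-5: ill-formed.
(f) sonority 1-4-5: well-formed.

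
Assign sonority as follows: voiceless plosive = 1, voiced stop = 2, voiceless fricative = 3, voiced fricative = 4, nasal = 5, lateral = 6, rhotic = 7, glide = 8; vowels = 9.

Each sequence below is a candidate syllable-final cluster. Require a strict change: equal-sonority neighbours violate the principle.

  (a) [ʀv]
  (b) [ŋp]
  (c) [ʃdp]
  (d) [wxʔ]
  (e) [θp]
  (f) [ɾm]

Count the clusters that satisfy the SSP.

6

(a) sonority 7-4: well-formed.
(b) sonority 5-1: well-formed.
(c) sonority 3-2-1: well-formed.
(d) sonority 8-3-1: well-formed.
(e) sonority 3-1: well-formed.
(f) sonority 7-5: well-formed.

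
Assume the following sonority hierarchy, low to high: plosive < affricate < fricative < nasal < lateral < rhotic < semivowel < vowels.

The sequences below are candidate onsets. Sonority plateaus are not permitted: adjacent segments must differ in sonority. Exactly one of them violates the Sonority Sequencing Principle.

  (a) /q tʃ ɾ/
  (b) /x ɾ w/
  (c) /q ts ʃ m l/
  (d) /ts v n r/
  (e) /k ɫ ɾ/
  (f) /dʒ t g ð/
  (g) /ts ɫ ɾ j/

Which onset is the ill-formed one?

f

(a) 1-2-6 → obeys
(b) 3-6-7 → obeys
(c) 1-2-3-4-5 → obeys
(d) 2-3-4-6 → obeys
(e) 1-5-6 → obeys
(f) 2-1-1-3 → violates
(g) 2-5-6-7 → obeys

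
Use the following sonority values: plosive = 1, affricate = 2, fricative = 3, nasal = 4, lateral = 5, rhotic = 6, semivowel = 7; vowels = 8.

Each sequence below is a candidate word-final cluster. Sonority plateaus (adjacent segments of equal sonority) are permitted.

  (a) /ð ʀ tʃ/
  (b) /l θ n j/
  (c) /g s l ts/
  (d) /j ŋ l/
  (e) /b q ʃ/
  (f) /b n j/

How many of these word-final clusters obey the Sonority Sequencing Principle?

(a) sonority 3-6-2: ill-formed.
(b) sonority 5-3-4-7: ill-formed.
(c) sonority 1-3-5-2: ill-formed.
(d) sonority 7-4-5: ill-formed.
(e) sonority 1-1-3: ill-formed.
(f) sonority 1-4-7: ill-formed.

0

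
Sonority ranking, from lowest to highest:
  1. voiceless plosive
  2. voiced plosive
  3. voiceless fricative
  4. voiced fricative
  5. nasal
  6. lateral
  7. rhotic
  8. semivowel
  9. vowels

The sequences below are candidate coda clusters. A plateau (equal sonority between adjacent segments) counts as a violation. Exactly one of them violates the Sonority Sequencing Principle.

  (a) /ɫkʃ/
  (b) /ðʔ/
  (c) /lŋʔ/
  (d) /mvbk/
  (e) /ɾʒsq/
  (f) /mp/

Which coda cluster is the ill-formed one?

a

(a) 6-1-3 → violates
(b) 4-1 → obeys
(c) 6-5-1 → obeys
(d) 5-4-2-1 → obeys
(e) 7-4-3-1 → obeys
(f) 5-1 → obeys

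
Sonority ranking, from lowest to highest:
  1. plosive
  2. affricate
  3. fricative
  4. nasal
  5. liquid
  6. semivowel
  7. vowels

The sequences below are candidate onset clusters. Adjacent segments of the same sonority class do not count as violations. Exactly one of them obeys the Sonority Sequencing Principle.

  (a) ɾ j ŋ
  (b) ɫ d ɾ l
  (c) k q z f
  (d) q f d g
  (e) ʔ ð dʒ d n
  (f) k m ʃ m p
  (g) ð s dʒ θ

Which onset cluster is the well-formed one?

c

(a) ɾ j ŋ: profile 5-6-4 — violates.
(b) ɫ d ɾ l: profile 5-1-5-5 — violates.
(c) k q z f: profile 1-1-3-3 — obeys.
(d) q f d g: profile 1-3-1-1 — violates.
(e) ʔ ð dʒ d n: profile 1-3-2-1-4 — violates.
(f) k m ʃ m p: profile 1-4-3-4-1 — violates.
(g) ð s dʒ θ: profile 3-3-2-3 — violates.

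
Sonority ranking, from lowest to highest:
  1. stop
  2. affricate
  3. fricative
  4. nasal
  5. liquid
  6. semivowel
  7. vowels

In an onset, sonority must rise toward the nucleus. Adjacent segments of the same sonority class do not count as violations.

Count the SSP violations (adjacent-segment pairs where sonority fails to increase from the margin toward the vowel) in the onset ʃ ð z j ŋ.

1

/ʃ/: fricative = 3.
/ð/: fricative = 3.
/z/: fricative = 3.
/j/: semivowel = 6.
/ŋ/: nasal = 4.
/ʃ/→/ð/: 3→3 (plateau, allowed) — ok.
/ð/→/z/: 3→3 (plateau, allowed) — ok.
/z/→/j/: 3→6 (rises) — ok.
/j/→/ŋ/: 6→4 (does not rise) — violation.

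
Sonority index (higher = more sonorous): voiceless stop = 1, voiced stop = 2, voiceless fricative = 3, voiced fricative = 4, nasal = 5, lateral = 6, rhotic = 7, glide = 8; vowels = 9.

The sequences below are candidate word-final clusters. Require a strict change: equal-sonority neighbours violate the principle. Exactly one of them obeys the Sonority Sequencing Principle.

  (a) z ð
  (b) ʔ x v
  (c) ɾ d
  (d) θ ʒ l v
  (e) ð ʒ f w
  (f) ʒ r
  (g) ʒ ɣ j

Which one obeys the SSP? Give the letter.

(a) z ð: profile 4-4 — violates.
(b) ʔ x v: profile 1-3-4 — violates.
(c) ɾ d: profile 7-2 — obeys.
(d) θ ʒ l v: profile 3-4-6-4 — violates.
(e) ð ʒ f w: profile 4-4-3-8 — violates.
(f) ʒ r: profile 4-7 — violates.
(g) ʒ ɣ j: profile 4-4-8 — violates.

c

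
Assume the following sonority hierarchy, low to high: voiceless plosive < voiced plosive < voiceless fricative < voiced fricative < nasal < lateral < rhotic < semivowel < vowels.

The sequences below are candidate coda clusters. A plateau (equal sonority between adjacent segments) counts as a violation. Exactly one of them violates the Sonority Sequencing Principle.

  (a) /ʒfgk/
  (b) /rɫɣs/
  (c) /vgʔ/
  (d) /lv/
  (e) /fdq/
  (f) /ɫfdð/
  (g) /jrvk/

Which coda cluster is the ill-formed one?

(a) 4-3-2-1 → obeys
(b) 7-6-4-3 → obeys
(c) 4-2-1 → obeys
(d) 6-4 → obeys
(e) 3-2-1 → obeys
(f) 6-3-2-4 → violates
(g) 8-7-4-1 → obeys

f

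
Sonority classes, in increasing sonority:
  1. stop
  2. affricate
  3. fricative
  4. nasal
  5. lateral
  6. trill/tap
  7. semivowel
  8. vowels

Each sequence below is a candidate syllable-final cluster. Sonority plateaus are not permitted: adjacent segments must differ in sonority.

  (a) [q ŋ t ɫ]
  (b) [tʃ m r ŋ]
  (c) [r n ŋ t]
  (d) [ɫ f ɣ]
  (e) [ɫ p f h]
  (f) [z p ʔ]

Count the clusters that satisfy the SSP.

0

(a) sonority 1-4-1-5: ill-formed.
(b) sonority 2-4-6-4: ill-formed.
(c) sonority 6-4-4-1: ill-formed.
(d) sonority 5-3-3: ill-formed.
(e) sonority 5-1-3-3: ill-formed.
(f) sonority 3-1-1: ill-formed.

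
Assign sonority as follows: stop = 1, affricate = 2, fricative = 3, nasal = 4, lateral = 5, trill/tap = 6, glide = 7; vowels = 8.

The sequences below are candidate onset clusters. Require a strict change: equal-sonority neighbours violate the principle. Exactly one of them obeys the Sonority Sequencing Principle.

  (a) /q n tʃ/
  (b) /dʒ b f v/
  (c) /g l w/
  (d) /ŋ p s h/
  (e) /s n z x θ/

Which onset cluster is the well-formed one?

(a) 1-4-2 → violates
(b) 2-1-3-3 → violates
(c) 1-5-7 → obeys
(d) 4-1-3-3 → violates
(e) 3-4-3-3-3 → violates

c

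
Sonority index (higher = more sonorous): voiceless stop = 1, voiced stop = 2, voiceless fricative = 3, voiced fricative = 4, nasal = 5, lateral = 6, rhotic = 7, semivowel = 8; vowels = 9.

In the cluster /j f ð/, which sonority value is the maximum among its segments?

/j/: semivowel = 8.
/f/: voiceless fricative = 3.
/ð/: voiced fricative = 4.
The maximum is 8.

8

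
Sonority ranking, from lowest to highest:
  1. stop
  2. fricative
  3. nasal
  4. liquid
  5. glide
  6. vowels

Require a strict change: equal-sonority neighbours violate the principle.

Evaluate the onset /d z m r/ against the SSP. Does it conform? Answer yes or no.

yes

/d/ is a stop (sonority 1).
/z/ is a fricative (sonority 2).
/m/ is a nasal (sonority 3).
/r/ is a liquid (sonority 4).
The profile 1-2-3-4 strictly rises, so the onset satisfies the SSP.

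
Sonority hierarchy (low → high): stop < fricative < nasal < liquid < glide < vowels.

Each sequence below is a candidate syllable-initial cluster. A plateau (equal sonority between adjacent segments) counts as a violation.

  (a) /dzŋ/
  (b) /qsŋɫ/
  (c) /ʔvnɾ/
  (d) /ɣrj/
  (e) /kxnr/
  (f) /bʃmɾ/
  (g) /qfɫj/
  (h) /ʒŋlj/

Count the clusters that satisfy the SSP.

(a) sonority 1-2-3: well-formed.
(b) sonority 1-2-3-4: well-formed.
(c) sonority 1-2-3-4: well-formed.
(d) sonority 2-4-5: well-formed.
(e) sonority 1-2-3-4: well-formed.
(f) sonority 1-2-3-4: well-formed.
(g) sonority 1-2-4-5: well-formed.
(h) sonority 2-3-4-5: well-formed.

8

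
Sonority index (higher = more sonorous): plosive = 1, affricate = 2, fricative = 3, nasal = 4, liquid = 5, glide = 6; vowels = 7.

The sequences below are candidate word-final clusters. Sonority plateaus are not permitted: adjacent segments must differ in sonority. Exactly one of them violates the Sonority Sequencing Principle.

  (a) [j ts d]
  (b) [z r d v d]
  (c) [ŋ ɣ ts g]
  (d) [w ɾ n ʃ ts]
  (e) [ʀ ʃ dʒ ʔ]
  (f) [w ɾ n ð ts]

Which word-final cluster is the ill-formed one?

b

(a) 6-2-1 → obeys
(b) 3-5-1-3-1 → violates
(c) 4-3-2-1 → obeys
(d) 6-5-4-3-2 → obeys
(e) 5-3-2-1 → obeys
(f) 6-5-4-3-2 → obeys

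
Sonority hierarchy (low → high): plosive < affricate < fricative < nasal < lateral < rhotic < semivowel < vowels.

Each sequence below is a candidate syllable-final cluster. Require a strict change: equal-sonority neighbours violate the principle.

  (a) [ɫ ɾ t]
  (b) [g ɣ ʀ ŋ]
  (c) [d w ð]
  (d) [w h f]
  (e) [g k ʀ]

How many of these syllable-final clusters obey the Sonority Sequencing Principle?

0

(a) 5-6-1 → violates
(b) 1-3-6-4 → violates
(c) 1-7-3 → violates
(d) 7-3-3 → violates
(e) 1-1-6 → violates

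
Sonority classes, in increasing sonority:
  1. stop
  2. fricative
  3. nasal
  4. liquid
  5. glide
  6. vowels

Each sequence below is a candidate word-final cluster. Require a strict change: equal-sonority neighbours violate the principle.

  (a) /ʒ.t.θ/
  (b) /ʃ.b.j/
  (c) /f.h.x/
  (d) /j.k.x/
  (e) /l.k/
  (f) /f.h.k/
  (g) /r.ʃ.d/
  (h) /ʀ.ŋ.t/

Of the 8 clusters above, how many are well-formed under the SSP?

3

(a) sonority 2-1-2: ill-formed.
(b) sonority 2-1-5: ill-formed.
(c) sonority 2-2-2: ill-formed.
(d) sonority 5-1-2: ill-formed.
(e) sonority 4-1: well-formed.
(f) sonority 2-2-1: ill-formed.
(g) sonority 4-2-1: well-formed.
(h) sonority 4-3-1: well-formed.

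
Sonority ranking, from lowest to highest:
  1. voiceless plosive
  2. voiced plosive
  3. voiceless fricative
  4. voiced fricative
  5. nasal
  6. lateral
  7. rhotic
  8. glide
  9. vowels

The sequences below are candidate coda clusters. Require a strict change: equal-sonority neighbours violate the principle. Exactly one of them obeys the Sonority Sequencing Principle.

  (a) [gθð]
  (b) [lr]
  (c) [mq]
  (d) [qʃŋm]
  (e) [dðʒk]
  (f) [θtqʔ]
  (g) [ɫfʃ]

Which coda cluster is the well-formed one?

(a) [gθð]: profile 2-3-4 — violates.
(b) [lr]: profile 6-7 — violates.
(c) [mq]: profile 5-1 — obeys.
(d) [qʃŋm]: profile 1-3-5-5 — violates.
(e) [dðʒk]: profile 2-4-4-1 — violates.
(f) [θtqʔ]: profile 3-1-1-1 — violates.
(g) [ɫfʃ]: profile 6-3-3 — violates.

c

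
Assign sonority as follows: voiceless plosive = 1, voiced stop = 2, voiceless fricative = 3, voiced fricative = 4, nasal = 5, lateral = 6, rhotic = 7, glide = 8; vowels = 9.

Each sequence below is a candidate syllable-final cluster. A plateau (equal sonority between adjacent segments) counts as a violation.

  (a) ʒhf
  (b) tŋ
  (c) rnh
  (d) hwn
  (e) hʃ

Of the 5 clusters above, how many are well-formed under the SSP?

(a) ʒhf: profile 4-3-3 — violates.
(b) tŋ: profile 1-5 — violates.
(c) rnh: profile 7-5-3 — obeys.
(d) hwn: profile 3-8-5 — violates.
(e) hʃ: profile 3-3 — violates.

1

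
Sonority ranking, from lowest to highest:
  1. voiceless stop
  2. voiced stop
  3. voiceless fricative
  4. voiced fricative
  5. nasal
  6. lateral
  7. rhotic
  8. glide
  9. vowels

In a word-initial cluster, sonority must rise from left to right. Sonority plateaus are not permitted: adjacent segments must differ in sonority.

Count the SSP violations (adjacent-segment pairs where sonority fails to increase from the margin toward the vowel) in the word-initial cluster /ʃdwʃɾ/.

2

/ʃ/: voiceless fricative = 3.
/d/: voiced stop = 2.
/w/: glide = 8.
/ʃ/: voiceless fricative = 3.
/ɾ/: rhotic = 7.
/ʃ/→/d/: 3→2 (does not rise) — violation.
/d/→/w/: 2→8 (rises) — ok.
/w/→/ʃ/: 8→3 (does not rise) — violation.
/ʃ/→/ɾ/: 3→7 (rises) — ok.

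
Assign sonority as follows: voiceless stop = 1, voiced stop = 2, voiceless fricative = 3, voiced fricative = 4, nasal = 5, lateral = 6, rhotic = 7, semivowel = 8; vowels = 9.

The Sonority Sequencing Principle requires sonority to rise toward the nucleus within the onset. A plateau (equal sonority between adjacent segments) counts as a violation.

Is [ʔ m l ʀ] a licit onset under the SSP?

/ʔ/ — voiceless stop, sonority 1.
/m/ — nasal, sonority 5.
/l/ — lateral, sonority 6.
/ʀ/ — rhotic, sonority 7.
The profile 1-5-6-7 strictly rises, so the onset satisfies the SSP.

yes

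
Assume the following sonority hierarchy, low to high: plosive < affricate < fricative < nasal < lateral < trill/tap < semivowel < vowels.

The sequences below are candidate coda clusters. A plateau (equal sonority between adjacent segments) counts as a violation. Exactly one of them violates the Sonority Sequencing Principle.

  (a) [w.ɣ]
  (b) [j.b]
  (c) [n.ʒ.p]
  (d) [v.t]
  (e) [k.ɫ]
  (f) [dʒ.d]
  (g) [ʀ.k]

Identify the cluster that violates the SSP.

(a) 7-3 → obeys
(b) 7-1 → obeys
(c) 4-3-1 → obeys
(d) 3-1 → obeys
(e) 1-5 → violates
(f) 2-1 → obeys
(g) 6-1 → obeys

e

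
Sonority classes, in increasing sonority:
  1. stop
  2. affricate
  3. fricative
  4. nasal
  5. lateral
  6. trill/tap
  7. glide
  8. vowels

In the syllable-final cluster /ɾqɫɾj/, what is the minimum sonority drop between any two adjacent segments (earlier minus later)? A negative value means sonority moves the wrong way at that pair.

/ɾ/ — trill/tap, sonority 6.
/q/ — stop, sonority 1.
/ɫ/ — lateral, sonority 5.
/ɾ/ — trill/tap, sonority 6.
/j/ — glide, sonority 7.
/ɾ/→/q/: change +5.
/q/→/ɫ/: change -4.
/ɫ/→/ɾ/: change -1.
/ɾ/→/j/: change -1.
Minimum = -4.

-4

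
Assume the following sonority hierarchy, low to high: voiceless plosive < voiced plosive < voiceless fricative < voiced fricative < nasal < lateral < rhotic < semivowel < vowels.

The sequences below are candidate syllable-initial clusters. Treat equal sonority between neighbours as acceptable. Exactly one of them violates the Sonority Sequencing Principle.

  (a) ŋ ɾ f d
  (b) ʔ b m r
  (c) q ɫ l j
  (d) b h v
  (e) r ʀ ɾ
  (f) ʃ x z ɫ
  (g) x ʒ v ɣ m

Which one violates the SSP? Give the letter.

(a) ŋ ɾ f d: profile 5-7-3-2 — violates.
(b) ʔ b m r: profile 1-2-5-7 — obeys.
(c) q ɫ l j: profile 1-6-6-8 — obeys.
(d) b h v: profile 2-3-4 — obeys.
(e) r ʀ ɾ: profile 7-7-7 — obeys.
(f) ʃ x z ɫ: profile 3-3-4-6 — obeys.
(g) x ʒ v ɣ m: profile 3-4-4-4-5 — obeys.

a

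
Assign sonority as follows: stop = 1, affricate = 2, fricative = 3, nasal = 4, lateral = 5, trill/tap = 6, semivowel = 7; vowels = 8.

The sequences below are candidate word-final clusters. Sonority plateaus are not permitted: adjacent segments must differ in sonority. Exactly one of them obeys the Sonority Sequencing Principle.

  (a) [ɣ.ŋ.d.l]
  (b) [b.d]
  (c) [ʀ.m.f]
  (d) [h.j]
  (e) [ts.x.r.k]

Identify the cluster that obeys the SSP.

(a) sonority 3-4-1-5: ill-formed.
(b) sonority 1-1: ill-formed.
(c) sonority 6-4-3: well-formed.
(d) sonority 3-7: ill-formed.
(e) sonority 2-3-6-1: ill-formed.

c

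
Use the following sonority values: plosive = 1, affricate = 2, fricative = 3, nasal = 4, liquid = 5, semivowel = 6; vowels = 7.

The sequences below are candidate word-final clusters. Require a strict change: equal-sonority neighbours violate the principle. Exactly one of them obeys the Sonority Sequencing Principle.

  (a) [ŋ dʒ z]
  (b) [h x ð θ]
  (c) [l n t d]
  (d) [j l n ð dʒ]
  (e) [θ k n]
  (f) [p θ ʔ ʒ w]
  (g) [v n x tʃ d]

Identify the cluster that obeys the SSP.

d

(a) sonority 4-2-3: ill-formed.
(b) sonority 3-3-3-3: ill-formed.
(c) sonority 5-4-1-1: ill-formed.
(d) sonority 6-5-4-3-2: well-formed.
(e) sonority 3-1-4: ill-formed.
(f) sonority 1-3-1-3-6: ill-formed.
(g) sonority 3-4-3-2-1: ill-formed.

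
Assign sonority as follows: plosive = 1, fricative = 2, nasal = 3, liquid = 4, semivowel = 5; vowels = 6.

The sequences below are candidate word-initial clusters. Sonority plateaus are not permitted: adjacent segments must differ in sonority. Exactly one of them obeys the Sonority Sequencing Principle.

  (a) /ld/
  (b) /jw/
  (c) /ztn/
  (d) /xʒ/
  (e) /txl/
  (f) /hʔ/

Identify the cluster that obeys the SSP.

(a) /ld/: profile 4-1 — violates.
(b) /jw/: profile 5-5 — violates.
(c) /ztn/: profile 2-1-3 — violates.
(d) /xʒ/: profile 2-2 — violates.
(e) /txl/: profile 1-2-4 — obeys.
(f) /hʔ/: profile 2-1 — violates.

e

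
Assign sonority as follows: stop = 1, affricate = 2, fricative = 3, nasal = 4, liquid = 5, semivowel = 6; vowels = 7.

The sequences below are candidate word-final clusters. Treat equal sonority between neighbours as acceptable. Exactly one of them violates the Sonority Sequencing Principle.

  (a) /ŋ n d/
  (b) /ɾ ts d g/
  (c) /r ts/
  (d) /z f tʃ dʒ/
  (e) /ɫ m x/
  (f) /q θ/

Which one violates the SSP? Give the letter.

f

(a) 4-4-1 → obeys
(b) 5-2-1-1 → obeys
(c) 5-2 → obeys
(d) 3-3-2-2 → obeys
(e) 5-4-3 → obeys
(f) 1-3 → violates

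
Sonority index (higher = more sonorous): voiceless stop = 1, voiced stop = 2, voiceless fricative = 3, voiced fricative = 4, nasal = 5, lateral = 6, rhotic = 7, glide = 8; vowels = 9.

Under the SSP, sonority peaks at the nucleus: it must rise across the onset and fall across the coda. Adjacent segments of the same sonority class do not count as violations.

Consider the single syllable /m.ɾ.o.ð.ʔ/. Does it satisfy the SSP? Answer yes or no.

yes

Onset: /m/ is a nasal (sonority 5), /ɾ/ is a rhotic (sonority 7); then the nucleus /o/ (sonority 9).
Onset profile 5-7-9 — rises to the nucleus.
Coda: /ð/ is a voiced fricative (sonority 4), /ʔ/ is a voiceless stop (sonority 1).
Coda profile 9-4-1 — falls from the nucleus.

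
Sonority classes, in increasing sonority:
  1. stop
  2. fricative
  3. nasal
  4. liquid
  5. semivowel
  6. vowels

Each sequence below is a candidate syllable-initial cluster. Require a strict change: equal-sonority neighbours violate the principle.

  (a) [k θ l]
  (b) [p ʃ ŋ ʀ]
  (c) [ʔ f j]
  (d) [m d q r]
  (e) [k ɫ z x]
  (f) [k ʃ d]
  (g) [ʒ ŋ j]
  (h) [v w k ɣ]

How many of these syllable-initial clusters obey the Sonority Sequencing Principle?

(a) 1-2-4 → obeys
(b) 1-2-3-4 → obeys
(c) 1-2-5 → obeys
(d) 3-1-1-4 → violates
(e) 1-4-2-2 → violates
(f) 1-2-1 → violates
(g) 2-3-5 → obeys
(h) 2-5-1-2 → violates

4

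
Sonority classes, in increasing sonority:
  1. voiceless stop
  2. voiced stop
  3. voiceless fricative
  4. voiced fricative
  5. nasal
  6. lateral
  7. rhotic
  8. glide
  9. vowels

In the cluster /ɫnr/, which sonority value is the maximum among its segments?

/ɫ/: lateral = 6.
/n/: nasal = 5.
/r/: rhotic = 7.
The maximum is 7.

7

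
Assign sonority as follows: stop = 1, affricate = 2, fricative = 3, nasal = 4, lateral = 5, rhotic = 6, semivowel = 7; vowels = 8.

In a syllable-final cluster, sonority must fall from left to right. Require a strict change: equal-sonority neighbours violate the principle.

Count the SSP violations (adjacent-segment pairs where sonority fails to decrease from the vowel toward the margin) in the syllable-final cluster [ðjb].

1

/ð/ — fricative, sonority 3.
/j/ — semivowel, sonority 7.
/b/ — stop, sonority 1.
/ð/→/j/: 3→7 (does not fall) — violation.
/j/→/b/: 7→1 (falls) — ok.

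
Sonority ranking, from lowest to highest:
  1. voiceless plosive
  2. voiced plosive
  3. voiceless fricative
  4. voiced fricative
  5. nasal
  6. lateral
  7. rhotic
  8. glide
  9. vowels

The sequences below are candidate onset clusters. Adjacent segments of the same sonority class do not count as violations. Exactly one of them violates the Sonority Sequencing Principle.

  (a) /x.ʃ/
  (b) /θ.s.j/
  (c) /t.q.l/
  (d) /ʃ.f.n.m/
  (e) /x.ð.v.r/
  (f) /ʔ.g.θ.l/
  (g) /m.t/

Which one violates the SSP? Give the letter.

(a) /x.ʃ/: profile 3-3 — obeys.
(b) /θ.s.j/: profile 3-3-8 — obeys.
(c) /t.q.l/: profile 1-1-6 — obeys.
(d) /ʃ.f.n.m/: profile 3-3-5-5 — obeys.
(e) /x.ð.v.r/: profile 3-4-4-7 — obeys.
(f) /ʔ.g.θ.l/: profile 1-2-3-6 — obeys.
(g) /m.t/: profile 5-1 — violates.

g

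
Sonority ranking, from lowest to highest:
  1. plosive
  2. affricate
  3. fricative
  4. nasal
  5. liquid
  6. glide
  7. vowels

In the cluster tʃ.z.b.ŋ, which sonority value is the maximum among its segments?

/tʃ/: affricate = 2.
/z/: fricative = 3.
/b/: plosive = 1.
/ŋ/: nasal = 4.
The maximum is 4.

4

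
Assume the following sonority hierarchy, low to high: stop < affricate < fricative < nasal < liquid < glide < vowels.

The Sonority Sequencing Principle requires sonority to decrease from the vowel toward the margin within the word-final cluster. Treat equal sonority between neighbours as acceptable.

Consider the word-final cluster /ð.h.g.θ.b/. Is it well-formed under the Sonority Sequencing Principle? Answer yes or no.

no

/ð/: fricative = 3.
/h/: fricative = 3.
/g/: stop = 1.
/θ/: fricative = 3.
/b/: stop = 1.
The profile is 3-3-1-3-1. Between /g/ (1) and /θ/ (3) sonority does not fall, so the cluster violates the SSP.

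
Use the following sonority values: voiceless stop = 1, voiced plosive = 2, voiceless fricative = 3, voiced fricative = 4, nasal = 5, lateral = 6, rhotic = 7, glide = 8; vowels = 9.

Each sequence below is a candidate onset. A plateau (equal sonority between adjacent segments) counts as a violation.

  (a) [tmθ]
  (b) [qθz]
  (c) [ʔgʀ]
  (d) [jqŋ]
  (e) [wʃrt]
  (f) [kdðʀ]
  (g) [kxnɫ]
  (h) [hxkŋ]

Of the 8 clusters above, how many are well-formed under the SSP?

(a) [tmθ]: profile 1-5-3 — violates.
(b) [qθz]: profile 1-3-4 — obeys.
(c) [ʔgʀ]: profile 1-2-7 — obeys.
(d) [jqŋ]: profile 8-1-5 — violates.
(e) [wʃrt]: profile 8-3-7-1 — violates.
(f) [kdðʀ]: profile 1-2-4-7 — obeys.
(g) [kxnɫ]: profile 1-3-5-6 — obeys.
(h) [hxkŋ]: profile 3-3-1-5 — violates.

4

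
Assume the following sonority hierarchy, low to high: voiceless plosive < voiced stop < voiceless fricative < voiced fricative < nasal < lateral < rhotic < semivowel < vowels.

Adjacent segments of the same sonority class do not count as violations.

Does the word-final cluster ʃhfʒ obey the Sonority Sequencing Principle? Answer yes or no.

no

/ʃ/ is a voiceless fricative (sonority 3).
/h/ is a voiceless fricative (sonority 3).
/f/ is a voiceless fricative (sonority 3).
/ʒ/ is a voiced fricative (sonority 4).
The profile is 3-3-3-4. Between /f/ (3) and /ʒ/ (4) sonority does not fall, so the cluster violates the SSP.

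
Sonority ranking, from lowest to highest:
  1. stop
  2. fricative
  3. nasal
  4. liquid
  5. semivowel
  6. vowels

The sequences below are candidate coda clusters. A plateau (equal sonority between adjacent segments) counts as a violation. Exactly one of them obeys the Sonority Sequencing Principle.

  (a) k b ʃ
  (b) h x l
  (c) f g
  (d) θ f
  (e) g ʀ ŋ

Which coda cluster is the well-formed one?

(a) sonority 1-1-2: ill-formed.
(b) sonority 2-2-4: ill-formed.
(c) sonority 2-1: well-formed.
(d) sonority 2-2: ill-formed.
(e) sonority 1-4-3: ill-formed.

c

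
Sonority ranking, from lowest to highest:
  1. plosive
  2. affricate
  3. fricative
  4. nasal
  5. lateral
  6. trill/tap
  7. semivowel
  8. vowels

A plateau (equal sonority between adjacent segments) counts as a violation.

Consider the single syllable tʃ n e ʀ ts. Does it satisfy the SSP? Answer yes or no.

Onset: /tʃ/ is an affricate (sonority 2), /n/ is a nasal (sonority 4); then the nucleus /e/ (sonority 8).
Onset profile 2-4-8 — rises to the nucleus.
Coda: /ʀ/ is a trill/tap (sonority 6), /ts/ is an affricate (sonority 2).
Coda profile 8-6-2 — falls from the nucleus.

yes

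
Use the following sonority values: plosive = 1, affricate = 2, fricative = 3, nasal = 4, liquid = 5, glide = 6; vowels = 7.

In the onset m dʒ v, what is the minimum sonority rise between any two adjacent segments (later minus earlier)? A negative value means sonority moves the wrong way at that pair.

/m/: nasal = 4.
/dʒ/: affricate = 2.
/v/: fricative = 3.
/m/→/dʒ/: change -2.
/dʒ/→/v/: change +1.
Minimum = -2.

-2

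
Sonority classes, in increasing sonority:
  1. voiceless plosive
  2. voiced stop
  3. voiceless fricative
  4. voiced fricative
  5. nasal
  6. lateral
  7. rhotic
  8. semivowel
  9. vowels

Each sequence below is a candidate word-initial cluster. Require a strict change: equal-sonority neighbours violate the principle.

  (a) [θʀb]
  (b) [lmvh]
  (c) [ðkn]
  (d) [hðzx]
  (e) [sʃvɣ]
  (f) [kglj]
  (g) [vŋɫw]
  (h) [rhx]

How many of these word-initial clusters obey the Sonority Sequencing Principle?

2

(a) 3-7-2 → violates
(b) 6-5-4-3 → violates
(c) 4-1-5 → violates
(d) 3-4-4-3 → violates
(e) 3-3-4-4 → violates
(f) 1-2-6-8 → obeys
(g) 4-5-6-8 → obeys
(h) 7-3-3 → violates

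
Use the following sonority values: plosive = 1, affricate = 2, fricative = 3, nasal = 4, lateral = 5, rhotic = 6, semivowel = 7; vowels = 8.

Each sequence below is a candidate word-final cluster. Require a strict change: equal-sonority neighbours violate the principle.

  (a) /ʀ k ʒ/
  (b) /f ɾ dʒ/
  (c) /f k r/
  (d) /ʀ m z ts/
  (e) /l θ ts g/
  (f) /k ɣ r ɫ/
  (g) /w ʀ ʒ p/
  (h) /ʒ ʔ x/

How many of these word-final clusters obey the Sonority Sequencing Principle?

(a) sonority 6-1-3: ill-formed.
(b) sonority 3-6-2: ill-formed.
(c) sonority 3-1-6: ill-formed.
(d) sonority 6-4-3-2: well-formed.
(e) sonority 5-3-2-1: well-formed.
(f) sonority 1-3-6-5: ill-formed.
(g) sonority 7-6-3-1: well-formed.
(h) sonority 3-1-3: ill-formed.

3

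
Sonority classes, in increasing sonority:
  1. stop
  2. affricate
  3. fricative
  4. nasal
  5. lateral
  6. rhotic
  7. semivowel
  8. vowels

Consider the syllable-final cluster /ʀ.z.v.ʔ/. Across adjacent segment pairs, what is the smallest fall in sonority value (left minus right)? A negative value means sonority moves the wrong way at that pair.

/ʀ/ — rhotic, sonority 6.
/z/ — fricative, sonority 3.
/v/ — fricative, sonority 3.
/ʔ/ — stop, sonority 1.
/ʀ/→/z/: change +3.
/z/→/v/: change +0.
/v/→/ʔ/: change +2.
Minimum = 0.

0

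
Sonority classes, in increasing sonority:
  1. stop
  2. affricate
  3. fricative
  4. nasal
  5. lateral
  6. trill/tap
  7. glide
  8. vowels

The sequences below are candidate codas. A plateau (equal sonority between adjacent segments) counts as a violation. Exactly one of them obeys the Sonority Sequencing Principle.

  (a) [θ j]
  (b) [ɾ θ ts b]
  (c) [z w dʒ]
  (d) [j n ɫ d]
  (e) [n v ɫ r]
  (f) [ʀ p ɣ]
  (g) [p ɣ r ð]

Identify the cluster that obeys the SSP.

(a) [θ j]: profile 3-7 — violates.
(b) [ɾ θ ts b]: profile 6-3-2-1 — obeys.
(c) [z w dʒ]: profile 3-7-2 — violates.
(d) [j n ɫ d]: profile 7-4-5-1 — violates.
(e) [n v ɫ r]: profile 4-3-5-6 — violates.
(f) [ʀ p ɣ]: profile 6-1-3 — violates.
(g) [p ɣ r ð]: profile 1-3-6-3 — violates.

b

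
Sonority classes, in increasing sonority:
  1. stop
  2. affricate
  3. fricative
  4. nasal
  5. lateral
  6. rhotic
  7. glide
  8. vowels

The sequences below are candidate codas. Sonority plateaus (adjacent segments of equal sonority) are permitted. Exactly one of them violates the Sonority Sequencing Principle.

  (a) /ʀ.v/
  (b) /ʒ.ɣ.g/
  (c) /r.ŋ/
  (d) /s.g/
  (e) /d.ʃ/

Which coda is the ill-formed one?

(a) /ʀ.v/: profile 6-3 — obeys.
(b) /ʒ.ɣ.g/: profile 3-3-1 — obeys.
(c) /r.ŋ/: profile 6-4 — obeys.
(d) /s.g/: profile 3-1 — obeys.
(e) /d.ʃ/: profile 1-3 — violates.

e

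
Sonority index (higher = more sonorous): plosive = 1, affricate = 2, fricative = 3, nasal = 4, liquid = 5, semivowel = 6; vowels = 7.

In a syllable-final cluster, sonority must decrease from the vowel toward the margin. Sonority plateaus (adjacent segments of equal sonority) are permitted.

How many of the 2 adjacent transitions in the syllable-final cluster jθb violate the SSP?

0

/j/: semivowel = 6.
/θ/: fricative = 3.
/b/: plosive = 1.
/j/→/θ/: 6→3 (falls) — ok.
/θ/→/b/: 3→1 (falls) — ok.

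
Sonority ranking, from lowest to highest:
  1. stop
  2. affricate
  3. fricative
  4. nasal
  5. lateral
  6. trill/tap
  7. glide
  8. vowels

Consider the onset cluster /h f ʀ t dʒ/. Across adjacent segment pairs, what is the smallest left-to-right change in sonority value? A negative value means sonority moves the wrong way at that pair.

-5

/h/ — fricative, sonority 3.
/f/ — fricative, sonority 3.
/ʀ/ — trill/tap, sonority 6.
/t/ — stop, sonority 1.
/dʒ/ — affricate, sonority 2.
/h/→/f/: change +0.
/f/→/ʀ/: change +3.
/ʀ/→/t/: change -5.
/t/→/dʒ/: change +1.
Minimum = -5.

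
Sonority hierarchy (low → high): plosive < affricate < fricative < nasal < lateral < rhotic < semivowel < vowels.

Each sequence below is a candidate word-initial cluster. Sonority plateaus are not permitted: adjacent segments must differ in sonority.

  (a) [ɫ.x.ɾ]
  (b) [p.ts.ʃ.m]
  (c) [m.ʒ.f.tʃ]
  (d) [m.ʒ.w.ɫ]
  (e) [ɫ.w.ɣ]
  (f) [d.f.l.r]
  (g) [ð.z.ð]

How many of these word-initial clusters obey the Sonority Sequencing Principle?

2

(a) 5-3-6 → violates
(b) 1-2-3-4 → obeys
(c) 4-3-3-2 → violates
(d) 4-3-7-5 → violates
(e) 5-7-3 → violates
(f) 1-3-5-6 → obeys
(g) 3-3-3 → violates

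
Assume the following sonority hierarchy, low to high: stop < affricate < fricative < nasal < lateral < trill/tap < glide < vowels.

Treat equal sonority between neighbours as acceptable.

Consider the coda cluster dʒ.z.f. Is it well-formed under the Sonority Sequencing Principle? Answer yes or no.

/dʒ/: affricate = 2.
/z/: fricative = 3.
/f/: fricative = 3.
The profile is 2-3-3. Between /dʒ/ (2) and /z/ (3) sonority does not fall, so the cluster violates the SSP.

no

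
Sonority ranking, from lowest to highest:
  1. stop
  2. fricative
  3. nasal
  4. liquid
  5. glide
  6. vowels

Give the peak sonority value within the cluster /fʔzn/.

3

/f/: fricative = 2.
/ʔ/: stop = 1.
/z/: fricative = 2.
/n/: nasal = 3.
The maximum is 3.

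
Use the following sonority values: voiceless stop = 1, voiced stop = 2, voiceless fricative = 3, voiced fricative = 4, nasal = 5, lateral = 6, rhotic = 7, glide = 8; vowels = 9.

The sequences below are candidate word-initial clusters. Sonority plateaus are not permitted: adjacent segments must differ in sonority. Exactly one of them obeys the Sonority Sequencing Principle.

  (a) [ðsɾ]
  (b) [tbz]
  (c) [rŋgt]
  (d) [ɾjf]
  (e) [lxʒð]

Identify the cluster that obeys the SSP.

b

(a) 4-3-7 → violates
(b) 1-2-4 → obeys
(c) 7-5-2-1 → violates
(d) 7-8-3 → violates
(e) 6-3-4-4 → violates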